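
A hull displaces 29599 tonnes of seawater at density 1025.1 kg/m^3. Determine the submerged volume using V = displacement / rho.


Formula: V = mass / rho
Step 1 — convert tonnes to kg: 29599 t * 1000 = 29599000 kg
Step 2 — V = 29599000 / 1025.1 ≈ 28874 m^3 (5 s.f.)

28874 m^3


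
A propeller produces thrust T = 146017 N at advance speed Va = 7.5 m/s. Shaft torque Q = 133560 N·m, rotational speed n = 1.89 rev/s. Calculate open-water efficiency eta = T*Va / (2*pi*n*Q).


Formula: eta = T * Va / (2 * pi * n * Q)
Step 1 — numerator = T * Va = 146017 * 7.5 = 1095127.5
Step 2 — 2 * pi * n = 2 * pi * 1.89 = 11.87522
Step 3 — denominator = 11.87522 * 133560 = 1586054.38
Step 4 — eta = 1095127.5 / 1586054.38 ≈ 0.69047 (5 s.f.)

0.69047


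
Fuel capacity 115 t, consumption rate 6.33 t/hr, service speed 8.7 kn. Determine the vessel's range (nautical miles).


Formula: endurance = fuel / rate; range = endurance * speed
Step 1 — endurance = 115 / 6.33 = 18.1675 hours
Step 2 — range = 18.1675 * 8.7 ≈ 158.06 nautical miles (5 s.f.)

158.06 NM


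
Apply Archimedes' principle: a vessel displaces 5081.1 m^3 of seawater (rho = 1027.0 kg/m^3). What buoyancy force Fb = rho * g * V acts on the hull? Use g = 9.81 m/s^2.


Formula: Fb = rho * g * V
Substituting: Fb = 1027.0 * 9.81 * 5081.1
Intermediate: 1027.0 * 9.81 = 10074.87
Result: Fb = 10074.87 * 5081.1 ≈ 51191000 N (5 s.f.)

51191000 N


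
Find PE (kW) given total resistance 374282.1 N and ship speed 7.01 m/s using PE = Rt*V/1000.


Formula: PE = Rt * V / 1000 (kW)
Step 1 — PE (W) = 374282.1 * 7.01 = 2623717.521 W
Step 2 — PE (kW) = 2623717.521 / 1000 ≈ 2623.7 kW (5 s.f.)

2623.7 kW


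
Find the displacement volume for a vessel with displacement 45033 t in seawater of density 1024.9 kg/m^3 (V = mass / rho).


Formula: V = mass / rho
Step 1 — convert tonnes to kg: 45033 t * 1000 = 45033000 kg
Step 2 — V = 45033000 / 1024.9 ≈ 43939 m^3 (5 s.f.)

43939 m^3


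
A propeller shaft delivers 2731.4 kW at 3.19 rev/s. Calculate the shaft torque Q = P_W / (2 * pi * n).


Formula: Q = P_W / (2 * pi * n)
Step 1 — P_W = 2731.4 kW * 1000 = 2731400.0 W
Step 2 — 2 * pi * n = 2 * pi * 3.19 = 20.043361
Step 3 — Q = 2731400.0 / 20.043361 ≈ 136270 N·m (5 s.f.)

136270 N·m


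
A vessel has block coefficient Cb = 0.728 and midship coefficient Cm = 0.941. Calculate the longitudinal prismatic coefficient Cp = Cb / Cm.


Formula: Cp = Cb / Cm
Substituting: Cp = 0.728 / 0.941
Result: Cp ≈ 0.77365 (5 s.f.)

0.77365


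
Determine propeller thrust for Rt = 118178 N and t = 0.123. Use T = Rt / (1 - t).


Formula: T = Rt / (1 - t)
Step 1 — (1 - t) = 1 - 0.123 = 0.877
Step 2 — T = 118178 / 0.877 ≈ 134750 N (5 s.f.)

134750 N


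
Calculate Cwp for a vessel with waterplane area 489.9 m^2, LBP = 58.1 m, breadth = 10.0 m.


Formula: Cwp = Aw / (L * B)
Step 1 — L * B = 58.1 * 10.0 = 581.0 m^2
Step 2 — Cwp = 489.9 / 581.0 ≈ 0.84320 (5 s.f.)

0.84320


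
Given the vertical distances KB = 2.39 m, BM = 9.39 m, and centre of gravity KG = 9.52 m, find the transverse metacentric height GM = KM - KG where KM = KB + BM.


Formula: GM = KB + BM - KG
Step 1 — KM = KB + BM = 2.39 + 9.39 = 11.78 m
Step 2 — GM = KM - KG = 11.78 - 9.52 = 2.26 m

2.26 m


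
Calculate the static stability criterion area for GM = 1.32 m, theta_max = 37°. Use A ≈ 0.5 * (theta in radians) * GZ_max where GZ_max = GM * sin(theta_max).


Formula: GZ_max = GM * sin(theta); Area = 0.5 * theta_rad * GZ_max
Step 1 — GZ_max = 1.32 * sin(37°) = 1.32 * 0.601815 = 0.794396 m
Step 2 — theta_rad = 37 * pi/180 = 0.645772 rad
Step 3 — Area = 0.5 * 0.645772 * 0.794396 ≈ 0.25650 m·rad (5 s.f.)

0.25650 m·rad


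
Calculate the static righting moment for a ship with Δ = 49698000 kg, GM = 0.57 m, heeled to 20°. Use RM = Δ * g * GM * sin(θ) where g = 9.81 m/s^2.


Formula: GZ = GM * sin(theta); RM = disp * g * GZ
Step 1 — GZ = 0.57 * sin(20°) = 0.57 * 0.34202 = 0.194951 m
Step 2 — RM = 49698000 * 9.81 * 0.194951 ≈ 95046000 N·m (5 s.f.)

95046000 N·m


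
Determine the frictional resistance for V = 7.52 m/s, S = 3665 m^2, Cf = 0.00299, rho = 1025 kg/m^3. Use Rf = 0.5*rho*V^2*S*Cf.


Formula: Rf = 0.5 * rho * V^2 * S * Cf
Step 1 — V^2 = 7.52^2 = 56.5504
Step 2 — 0.5 * rho * V^2 = 0.5 * 1025 * 56.5504 = 28982.08
Step 3 — Rf = 28982.08 * 3665 * 0.00299 ≈ 317600 N (5 s.f.)

317600 N


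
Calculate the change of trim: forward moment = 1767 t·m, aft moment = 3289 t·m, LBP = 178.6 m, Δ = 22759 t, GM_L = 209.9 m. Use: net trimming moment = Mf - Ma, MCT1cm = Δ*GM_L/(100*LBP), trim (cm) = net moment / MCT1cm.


Formula: net trimming moment = Mf - Ma; MCT1cm = Δ*GM_L/(100*LBP); trim = net moment / MCT1cm
Step 1 — net trimming moment = 1767 - 3289 = -1522 t·m
Step 2 — MCT1cm = 22759 * 209.9 / (100 * 178.6) = 267.4756 t·m/cm
Step 3 — trim = -1522 / 267.4756 ≈ -5.6902 cm (5 s.f.)

-5.6902 cm


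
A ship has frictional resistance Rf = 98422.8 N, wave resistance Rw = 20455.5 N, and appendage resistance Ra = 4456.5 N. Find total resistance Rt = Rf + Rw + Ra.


Formula: Rt = Rf + Rw + Ra
Substituting: Rt = 98422.8 + 20455.5 + 4456.5
Result: Rt = 123334.8 N

123334.8 N


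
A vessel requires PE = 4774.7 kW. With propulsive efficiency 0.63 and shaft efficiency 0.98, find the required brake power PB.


Formula: PB = PE / (eta_D * eta_S)
Step 1 — combined efficiency = eta_D * eta_S = 0.63 * 0.98 = 0.6174
Step 2 — PB = 4774.7 / 0.6174 ≈ 7733.6 kW (5 s.f.)

7733.6 kW


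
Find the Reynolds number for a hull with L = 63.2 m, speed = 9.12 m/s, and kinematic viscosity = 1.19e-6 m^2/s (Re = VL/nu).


Formula: Re = V * L / nu
Step 1 — V * L = 9.12 * 63.2 = 576.384 m^2/s
Step 2 — Re = 576.384 / 1.19e-6 = 4.84e+08

4.84e+08


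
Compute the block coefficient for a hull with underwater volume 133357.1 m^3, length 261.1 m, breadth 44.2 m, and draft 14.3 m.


Formula: Cb = V / (L * B * T)
Step 1 — L * B * T = 261.1 * 44.2 * 14.3 = 165030.866 m^3
Step 2 — Cb = 133357.1 / 165030.866 ≈ 0.80807 (5 s.f.)

0.80807


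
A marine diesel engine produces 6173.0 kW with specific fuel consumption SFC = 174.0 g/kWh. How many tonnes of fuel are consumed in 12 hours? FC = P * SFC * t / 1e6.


Formula: FC (tonnes) = P * SFC * t / 1,000,000
Step 1 — P * SFC * t = 6173.0 * 174.0 * 12 = 12889224.0 g
Step 2 — FC (tonnes) = 12889224.0 / 1,000,000 ≈ 12.889 tonnes (5 s.f.)

12.889 tonnes


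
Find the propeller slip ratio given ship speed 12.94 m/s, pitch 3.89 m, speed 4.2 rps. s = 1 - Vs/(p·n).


Formula: s = 1 - Vs / (p * n)
Step 1 — p * n = 3.89 * 4.2 = 16.338
Step 2 — Vs / (p*n) = 12.94 / 16.338 = 0.792019 (6 d.p.)
Step 3 — s = 1 - 0.792019 = 0.207981

0.207981


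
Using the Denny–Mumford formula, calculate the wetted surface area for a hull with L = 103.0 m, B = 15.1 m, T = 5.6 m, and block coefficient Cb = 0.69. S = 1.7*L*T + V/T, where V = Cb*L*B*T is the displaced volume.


Formula: S = 1.7*L*T + V/T with V = Cb*L*B*T, i.e. S = L * (1.7*T + Cb*B)
Step 1 — 1.7*T = 1.7 * 5.6 = 9.52 m
Step 2 — Cb*B = 0.69 * 15.1 = 10.419 m
Step 3 — 1.7*T + Cb*B = 9.52 + 10.419 = 19.939 m
Step 4 — S = 103.0 * 19.939 ≈ 2053.7 m^2 (5 s.f.)

2053.7 m^2


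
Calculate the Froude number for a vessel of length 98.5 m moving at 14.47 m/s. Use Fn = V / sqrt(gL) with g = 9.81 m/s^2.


Formula: Fn = V / sqrt(g * L)
Step 1 — g * L = 9.81 * 98.5 = 966.285
Step 2 — sqrt(g * L) = sqrt(966.285) = 31.085125
Step 3 — Fn = 14.47 / 31.085125 ≈ 0.46550 (5 s.f.)

0.46550


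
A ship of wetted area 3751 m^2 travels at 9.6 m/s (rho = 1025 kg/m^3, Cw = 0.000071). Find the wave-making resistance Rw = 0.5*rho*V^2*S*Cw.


Formula: Rw = 0.5 * rho * V^2 * S * Cw
Step 1 — V^2 = 9.6^2 = 92.16
Step 2 — 0.5 * rho * V^2 = 0.5 * 1025 * 92.16 = 47232.0
Step 3 — Rw = 47232.0 * 3751 * 0.000071 ≈ 12579 N (5 s.f.)

12579 N


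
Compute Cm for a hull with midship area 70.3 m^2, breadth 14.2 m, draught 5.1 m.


Formula: Cm = Am / (B * T)
Step 1 — B * T = 14.2 * 5.1 = 72.42 m^2
Step 2 — Cm = 70.3 / 72.42 ≈ 0.97073 (5 s.f.)

0.97073


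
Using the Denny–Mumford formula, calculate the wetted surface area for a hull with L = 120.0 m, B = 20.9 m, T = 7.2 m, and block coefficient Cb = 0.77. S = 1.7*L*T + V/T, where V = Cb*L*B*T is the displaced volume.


Formula: S = 1.7*L*T + V/T with V = Cb*L*B*T, i.e. S = L * (1.7*T + Cb*B)
Step 1 — 1.7*T = 1.7 * 7.2 = 12.24 m
Step 2 — Cb*B = 0.77 * 20.9 = 16.093 m
Step 3 — 1.7*T + Cb*B = 12.24 + 16.093 = 28.333 m
Step 4 — S = 120.0 * 28.333 ≈ 3400.0 m^2 (5 s.f.)

3400.0 m^2


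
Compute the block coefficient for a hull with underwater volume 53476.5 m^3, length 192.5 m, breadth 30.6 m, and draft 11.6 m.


Formula: Cb = V / (L * B * T)
Step 1 — L * B * T = 192.5 * 30.6 * 11.6 = 68329.8 m^3
Step 2 — Cb = 53476.5 / 68329.8 ≈ 0.78262 (5 s.f.)

0.78262


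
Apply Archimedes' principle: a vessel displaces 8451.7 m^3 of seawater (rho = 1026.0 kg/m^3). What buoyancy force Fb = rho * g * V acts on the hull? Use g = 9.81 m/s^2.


Formula: Fb = rho * g * V
Substituting: Fb = 1026.0 * 9.81 * 8451.7
Intermediate: 1026.0 * 9.81 = 10065.06
Result: Fb = 10065.06 * 8451.7 ≈ 85067000 N (5 s.f.)

85067000 N


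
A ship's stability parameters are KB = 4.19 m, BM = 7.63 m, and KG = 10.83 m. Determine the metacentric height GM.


Formula: GM = KB + BM - KG
Step 1 — KM = KB + BM = 4.19 + 7.63 = 11.82 m
Step 2 — GM = KM - KG = 11.82 - 10.83 = 0.99 m

0.99 m


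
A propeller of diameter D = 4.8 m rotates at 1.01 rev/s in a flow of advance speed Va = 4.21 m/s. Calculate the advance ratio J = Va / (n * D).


Formula: J = Va / (n * D)
Step 1 — n * D = 1.01 * 4.8 = 4.848
Step 2 — J = 4.21 / 4.848 ≈ 0.86840 (5 s.f.)

0.86840


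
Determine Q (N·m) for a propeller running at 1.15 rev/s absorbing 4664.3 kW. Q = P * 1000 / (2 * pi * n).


Formula: Q = P_W / (2 * pi * n)
Step 1 — P_W = 4664.3 kW * 1000 = 4664300.0 W
Step 2 — 2 * pi * n = 2 * pi * 1.15 = 7.225663
Step 3 — Q = 4664300.0 / 7.225663 ≈ 645520 N·m (5 s.f.)

645520 N·m


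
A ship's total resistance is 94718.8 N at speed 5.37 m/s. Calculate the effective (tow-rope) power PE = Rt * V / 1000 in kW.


Formula: PE = Rt * V / 1000 (kW)
Step 1 — PE (W) = 94718.8 * 5.37 = 508639.956 W
Step 2 — PE (kW) = 508639.956 / 1000 ≈ 508.64 kW (5 s.f.)

508.64 kW


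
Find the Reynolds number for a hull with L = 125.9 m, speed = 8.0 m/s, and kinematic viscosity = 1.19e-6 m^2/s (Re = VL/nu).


Formula: Re = V * L / nu
Step 1 — V * L = 8.0 * 125.9 = 1007.2 m^2/s
Step 2 — Re = 1007.2 / 1.19e-6 = 8.46e+08

8.46e+08


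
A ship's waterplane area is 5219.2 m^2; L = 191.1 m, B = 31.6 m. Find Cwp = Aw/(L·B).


Formula: Cwp = Aw / (L * B)
Step 1 — L * B = 191.1 * 31.6 = 6038.76 m^2
Step 2 — Cwp = 5219.2 / 6038.76 ≈ 0.86428 (5 s.f.)

0.86428


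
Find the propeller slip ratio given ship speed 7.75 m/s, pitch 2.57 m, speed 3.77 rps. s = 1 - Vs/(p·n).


Formula: s = 1 - Vs / (p * n)
Step 1 — p * n = 2.57 * 3.77 = 9.6889
Step 2 — Vs / (p*n) = 7.75 / 9.6889 = 0.799884 (6 d.p.)
Step 3 — s = 1 - 0.799884 = 0.200116

0.200116


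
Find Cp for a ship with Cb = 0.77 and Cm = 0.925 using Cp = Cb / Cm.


Formula: Cp = Cb / Cm
Substituting: Cp = 0.77 / 0.925
Result: Cp ≈ 0.83243 (5 s.f.)

0.83243


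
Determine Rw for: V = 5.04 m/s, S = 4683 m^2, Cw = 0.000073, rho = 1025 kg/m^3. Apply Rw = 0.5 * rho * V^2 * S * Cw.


Formula: Rw = 0.5 * rho * V^2 * S * Cw
Step 1 — V^2 = 5.04^2 = 25.4016
Step 2 — 0.5 * rho * V^2 = 0.5 * 1025 * 25.4016 = 13018.32
Step 3 — Rw = 13018.32 * 4683 * 0.000073 ≈ 4450.4 N (5 s.f.)

4450.4 N


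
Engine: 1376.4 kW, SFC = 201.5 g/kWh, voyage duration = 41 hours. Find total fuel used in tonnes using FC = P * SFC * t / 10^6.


Formula: FC (tonnes) = P * SFC * t / 1,000,000
Step 1 — P * SFC * t = 1376.4 * 201.5 * 41 = 11371128.6 g
Step 2 — FC (tonnes) = 11371128.6 / 1,000,000 ≈ 11.371 tonnes (5 s.f.)

11.371 tonnes


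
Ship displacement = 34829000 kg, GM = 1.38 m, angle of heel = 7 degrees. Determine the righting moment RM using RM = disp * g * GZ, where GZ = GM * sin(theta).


Formula: GZ = GM * sin(theta); RM = disp * g * GZ
Step 1 — GZ = 1.38 * sin(7°) = 1.38 * 0.121869 = 0.168179 m
Step 2 — RM = 34829000 * 9.81 * 0.168179 ≈ 57462000 N·m (5 s.f.)

57462000 N·m


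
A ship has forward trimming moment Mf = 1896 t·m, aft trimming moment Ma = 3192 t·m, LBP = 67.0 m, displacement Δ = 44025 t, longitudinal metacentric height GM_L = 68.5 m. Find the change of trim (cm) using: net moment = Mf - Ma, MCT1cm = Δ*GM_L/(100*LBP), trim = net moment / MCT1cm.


Formula: net trimming moment = Mf - Ma; MCT1cm = Δ*GM_L/(100*LBP); trim = net moment / MCT1cm
Step 1 — net trimming moment = 1896 - 3192 = -1296 t·m
Step 2 — MCT1cm = 44025 * 68.5 / (100 * 67.0) = 450.1063 t·m/cm
Step 3 — trim = -1296 / 450.1063 ≈ -2.8793 cm (5 s.f.)

-2.8793 cm


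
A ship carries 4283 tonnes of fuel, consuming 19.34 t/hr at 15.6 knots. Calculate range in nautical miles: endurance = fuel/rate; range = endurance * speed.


Formula: endurance = fuel / rate; range = endurance * speed
Step 1 — endurance = 4283 / 19.34 = 221.4581 hours
Step 2 — range = 221.4581 * 15.6 ≈ 3454.7 nautical miles (5 s.f.)

3454.7 NM


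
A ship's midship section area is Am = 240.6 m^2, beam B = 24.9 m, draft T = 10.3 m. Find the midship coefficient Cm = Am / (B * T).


Formula: Cm = Am / (B * T)
Step 1 — B * T = 24.9 * 10.3 = 256.47 m^2
Step 2 — Cm = 240.6 / 256.47 ≈ 0.93812 (5 s.f.)

0.93812


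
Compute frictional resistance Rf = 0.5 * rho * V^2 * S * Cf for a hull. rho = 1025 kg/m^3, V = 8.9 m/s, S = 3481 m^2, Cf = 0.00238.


Formula: Rf = 0.5 * rho * V^2 * S * Cf
Step 1 — V^2 = 8.9^2 = 79.21
Step 2 — 0.5 * rho * V^2 = 0.5 * 1025 * 79.21 = 40595.125
Step 3 — Rf = 40595.125 * 3481 * 0.00238 ≈ 336320 N (5 s.f.)

336320 N


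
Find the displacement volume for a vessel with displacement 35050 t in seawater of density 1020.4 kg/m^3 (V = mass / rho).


Formula: V = mass / rho
Step 1 — convert tonnes to kg: 35050 t * 1000 = 35050000 kg
Step 2 — V = 35050000 / 1020.4 ≈ 34349 m^3 (5 s.f.)

34349 m^3


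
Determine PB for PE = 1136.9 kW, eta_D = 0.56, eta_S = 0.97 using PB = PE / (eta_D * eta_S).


Formula: PB = PE / (eta_D * eta_S)
Step 1 — combined efficiency = eta_D * eta_S = 0.56 * 0.97 = 0.5432
Step 2 — PB = 1136.9 / 0.5432 ≈ 2093.0 kW (5 s.f.)

2093.0 kW


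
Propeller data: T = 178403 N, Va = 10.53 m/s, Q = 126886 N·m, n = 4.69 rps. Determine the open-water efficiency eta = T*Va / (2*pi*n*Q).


Formula: eta = T * Va / (2 * pi * n * Q)
Step 1 — numerator = T * Va = 178403 * 10.53 = 1878583.59
Step 2 — 2 * pi * n = 2 * pi * 4.69 = 29.468139
Step 3 — denominator = 29.468139 * 126886 = 3739094.29
Step 4 — eta = 1878583.59 / 3739094.29 ≈ 0.50242 (5 s.f.)

0.50242


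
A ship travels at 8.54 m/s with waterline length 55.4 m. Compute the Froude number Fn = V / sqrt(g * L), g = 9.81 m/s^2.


Formula: Fn = V / sqrt(g * L)
Step 1 — g * L = 9.81 * 55.4 = 543.474
Step 2 — sqrt(g * L) = sqrt(543.474) = 23.312529
Step 3 — Fn = 8.54 / 23.312529 ≈ 0.36633 (5 s.f.)

0.36633


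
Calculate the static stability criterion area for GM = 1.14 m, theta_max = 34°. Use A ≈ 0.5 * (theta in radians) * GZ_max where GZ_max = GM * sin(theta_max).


Formula: GZ_max = GM * sin(theta); Area = 0.5 * theta_rad * GZ_max
Step 1 — GZ_max = 1.14 * sin(34°) = 1.14 * 0.559193 = 0.63748 m
Step 2 — theta_rad = 34 * pi/180 = 0.593412 rad
Step 3 — Area = 0.5 * 0.593412 * 0.63748 ≈ 0.18914 m·rad (5 s.f.)

0.18914 m·rad


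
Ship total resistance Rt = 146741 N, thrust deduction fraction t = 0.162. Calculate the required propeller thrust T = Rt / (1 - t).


Formula: T = Rt / (1 - t)
Step 1 — (1 - t) = 1 - 0.162 = 0.838
Step 2 — T = 146741 / 0.838 ≈ 175110 N (5 s.f.)

175110 N


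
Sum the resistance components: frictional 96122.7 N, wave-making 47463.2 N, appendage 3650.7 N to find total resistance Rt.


Formula: Rt = Rf + Rw + Ra
Substituting: Rt = 96122.7 + 47463.2 + 3650.7
Result: Rt = 147236.6 N

147236.6 N


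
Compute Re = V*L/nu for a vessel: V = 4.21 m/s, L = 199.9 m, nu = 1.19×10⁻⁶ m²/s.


Formula: Re = V * L / nu
Step 1 — V * L = 4.21 * 199.9 = 841.579 m^2/s
Step 2 — Re = 841.579 / 1.19e-6 = 7.07e+08

7.07e+08


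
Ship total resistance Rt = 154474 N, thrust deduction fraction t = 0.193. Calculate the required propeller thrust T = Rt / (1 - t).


Formula: T = Rt / (1 - t)
Step 1 — (1 - t) = 1 - 0.193 = 0.807
Step 2 — T = 154474 / 0.807 ≈ 191420 N (5 s.f.)

191420 N


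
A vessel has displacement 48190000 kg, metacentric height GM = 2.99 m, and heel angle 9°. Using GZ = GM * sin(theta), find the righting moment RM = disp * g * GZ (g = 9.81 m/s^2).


Formula: GZ = GM * sin(theta); RM = disp * g * GZ
Step 1 — GZ = 2.99 * sin(9°) = 2.99 * 0.156434 = 0.467738 m
Step 2 — RM = 48190000 * 9.81 * 0.467738 ≈ 221120000 N·m (5 s.f.)

221120000 N·m


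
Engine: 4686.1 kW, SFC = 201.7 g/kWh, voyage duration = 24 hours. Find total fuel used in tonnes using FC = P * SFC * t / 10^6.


Formula: FC (tonnes) = P * SFC * t / 1,000,000
Step 1 — P * SFC * t = 4686.1 * 201.7 * 24 = 22684472.88 g
Step 2 — FC (tonnes) = 22684472.88 / 1,000,000 ≈ 22.684 tonnes (5 s.f.)

22.684 tonnes


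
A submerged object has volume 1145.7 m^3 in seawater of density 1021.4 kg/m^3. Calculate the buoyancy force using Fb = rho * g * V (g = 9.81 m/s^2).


Formula: Fb = rho * g * V
Substituting: Fb = 1021.4 * 9.81 * 1145.7
Intermediate: 1021.4 * 9.81 = 10019.934
Result: Fb = 10019.934 * 1145.7 ≈ 11480000 N (5 s.f.)

11480000 N


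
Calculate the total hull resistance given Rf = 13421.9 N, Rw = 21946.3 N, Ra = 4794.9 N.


Formula: Rt = Rf + Rw + Ra
Substituting: Rt = 13421.9 + 21946.3 + 4794.9
Result: Rt = 40163.1 N

40163.1 N


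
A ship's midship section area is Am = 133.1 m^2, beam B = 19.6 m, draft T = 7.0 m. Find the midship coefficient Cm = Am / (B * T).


Formula: Cm = Am / (B * T)
Step 1 — B * T = 19.6 * 7.0 = 137.2 m^2
Step 2 — Cm = 133.1 / 137.2 ≈ 0.97012 (5 s.f.)

0.97012


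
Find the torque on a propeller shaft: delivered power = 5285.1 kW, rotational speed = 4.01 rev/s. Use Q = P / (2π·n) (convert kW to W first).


Formula: Q = P_W / (2 * pi * n)
Step 1 — P_W = 5285.1 kW * 1000 = 5285100.0 W
Step 2 — 2 * pi * n = 2 * pi * 4.01 = 25.195573
Step 3 — Q = 5285100.0 / 25.195573 ≈ 209760 N·m (5 s.f.)

209760 N·m


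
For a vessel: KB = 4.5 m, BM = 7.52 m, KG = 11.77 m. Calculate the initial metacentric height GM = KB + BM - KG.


Formula: GM = KB + BM - KG
Step 1 — KM = KB + BM = 4.5 + 7.52 = 12.02 m
Step 2 — GM = KM - KG = 12.02 - 11.77 = 0.25 m

0.25 m


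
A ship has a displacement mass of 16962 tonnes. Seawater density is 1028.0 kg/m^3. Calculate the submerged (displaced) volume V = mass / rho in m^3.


Formula: V = mass / rho
Step 1 — convert tonnes to kg: 16962 t * 1000 = 16962000 kg
Step 2 — V = 16962000 / 1028.0 ≈ 16500 m^3 (5 s.f.)

16500 m^3


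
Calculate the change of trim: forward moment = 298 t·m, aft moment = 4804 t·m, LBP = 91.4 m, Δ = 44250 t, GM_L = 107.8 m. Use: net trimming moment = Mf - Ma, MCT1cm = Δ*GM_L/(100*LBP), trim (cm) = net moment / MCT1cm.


Formula: net trimming moment = Mf - Ma; MCT1cm = Δ*GM_L/(100*LBP); trim = net moment / MCT1cm
Step 1 — net trimming moment = 298 - 4804 = -4506 t·m
Step 2 — MCT1cm = 44250 * 107.8 / (100 * 91.4) = 521.8982 t·m/cm
Step 3 — trim = -4506 / 521.8982 ≈ -8.6339 cm (5 s.f.)

-8.6339 cm


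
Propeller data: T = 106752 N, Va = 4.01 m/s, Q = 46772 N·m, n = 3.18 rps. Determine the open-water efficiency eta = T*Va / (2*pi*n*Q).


Formula: eta = T * Va / (2 * pi * n * Q)
Step 1 — numerator = T * Va = 106752 * 4.01 = 428075.52
Step 2 — 2 * pi * n = 2 * pi * 3.18 = 19.980529
Step 3 — denominator = 19.980529 * 46772 = 934529.3
Step 4 — eta = 428075.52 / 934529.3 ≈ 0.45807 (5 s.f.)

0.45807


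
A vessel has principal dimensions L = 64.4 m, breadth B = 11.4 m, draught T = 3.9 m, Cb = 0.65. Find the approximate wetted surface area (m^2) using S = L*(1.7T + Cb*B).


Formula: S = 1.7*L*T + V/T with V = Cb*L*B*T, i.e. S = L * (1.7*T + Cb*B)
Step 1 — 1.7*T = 1.7 * 3.9 = 6.63 m
Step 2 — Cb*B = 0.65 * 11.4 = 7.41 m
Step 3 — 1.7*T + Cb*B = 6.63 + 7.41 = 14.04 m
Step 4 — S = 64.4 * 14.04 ≈ 904.18 m^2 (5 s.f.)

904.18 m^2


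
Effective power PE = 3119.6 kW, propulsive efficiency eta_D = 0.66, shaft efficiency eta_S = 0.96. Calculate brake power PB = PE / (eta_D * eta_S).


Formula: PB = PE / (eta_D * eta_S)
Step 1 — combined efficiency = eta_D * eta_S = 0.66 * 0.96 = 0.6336
Step 2 — PB = 3119.6 / 0.6336 ≈ 4923.6 kW (5 s.f.)

4923.6 kW


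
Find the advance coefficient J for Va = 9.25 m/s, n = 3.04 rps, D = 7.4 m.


Formula: J = Va / (n * D)
Step 1 — n * D = 3.04 * 7.4 = 22.496
Step 2 — J = 9.25 / 22.496 ≈ 0.41118 (5 s.f.)

0.41118


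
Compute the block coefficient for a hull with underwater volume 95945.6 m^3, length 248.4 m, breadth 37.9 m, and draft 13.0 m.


Formula: Cb = V / (L * B * T)
Step 1 — L * B * T = 248.4 * 37.9 * 13.0 = 122386.68 m^3
Step 2 — Cb = 95945.6 / 122386.68 ≈ 0.78395 (5 s.f.)

0.78395


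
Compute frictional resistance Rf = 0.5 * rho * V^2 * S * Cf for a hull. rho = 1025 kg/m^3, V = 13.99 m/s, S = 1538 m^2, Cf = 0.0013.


Formula: Rf = 0.5 * rho * V^2 * S * Cf
Step 1 — V^2 = 13.99^2 = 195.7201
Step 2 — 0.5 * rho * V^2 = 0.5 * 1025 * 195.7201 = 100306.55125
Step 3 — Rf = 100306.55125 * 1538 * 0.0013 ≈ 200550 N (5 s.f.)

200550 N


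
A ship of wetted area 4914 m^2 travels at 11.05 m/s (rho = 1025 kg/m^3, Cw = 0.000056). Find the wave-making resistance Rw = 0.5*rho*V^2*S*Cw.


Formula: Rw = 0.5 * rho * V^2 * S * Cw
Step 1 — V^2 = 11.05^2 = 122.1025
Step 2 — 0.5 * rho * V^2 = 0.5 * 1025 * 122.1025 = 62577.53125
Step 3 — Rw = 62577.53125 * 4914 * 0.000056 ≈ 17220 N (5 s.f.)

17220 N


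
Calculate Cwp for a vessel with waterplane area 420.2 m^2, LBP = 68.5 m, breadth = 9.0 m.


Formula: Cwp = Aw / (L * B)
Step 1 — L * B = 68.5 * 9.0 = 616.5 m^2
Step 2 — Cwp = 420.2 / 616.5 ≈ 0.68159 (5 s.f.)

0.68159


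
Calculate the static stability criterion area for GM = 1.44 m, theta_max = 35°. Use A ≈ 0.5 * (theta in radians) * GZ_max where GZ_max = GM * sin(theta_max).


Formula: GZ_max = GM * sin(theta); Area = 0.5 * theta_rad * GZ_max
Step 1 — GZ_max = 1.44 * sin(35°) = 1.44 * 0.573576 = 0.825949 m
Step 2 — theta_rad = 35 * pi/180 = 0.610865 rad
Step 3 — Area = 0.5 * 0.610865 * 0.825949 ≈ 0.25227 m·rad (5 s.f.)

0.25227 m·rad


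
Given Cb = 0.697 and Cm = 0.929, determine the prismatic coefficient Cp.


Formula: Cp = Cb / Cm
Substituting: Cp = 0.697 / 0.929
Result: Cp ≈ 0.75027 (5 s.f.)

0.75027


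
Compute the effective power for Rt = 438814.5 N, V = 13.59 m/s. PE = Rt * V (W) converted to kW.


Formula: PE = Rt * V / 1000 (kW)
Step 1 — PE (W) = 438814.5 * 13.59 = 5963489.055 W
Step 2 — PE (kW) = 5963489.055 / 1000 ≈ 5963.5 kW (5 s.f.)

5963.5 kW


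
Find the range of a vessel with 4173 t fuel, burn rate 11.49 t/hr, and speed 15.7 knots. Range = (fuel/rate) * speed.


Formula: endurance = fuel / rate; range = endurance * speed
Step 1 — endurance = 4173 / 11.49 = 363.1854 hours
Step 2 — range = 363.1854 * 15.7 ≈ 5702.0 nautical miles (5 s.f.)

5702.0 NM


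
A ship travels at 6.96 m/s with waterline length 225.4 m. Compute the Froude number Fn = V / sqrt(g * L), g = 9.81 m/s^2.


Formula: Fn = V / sqrt(g * L)
Step 1 — g * L = 9.81 * 225.4 = 2211.174
Step 2 — sqrt(g * L) = sqrt(2211.174) = 47.023122
Step 3 — Fn = 6.96 / 47.023122 ≈ 0.14801 (5 s.f.)

0.14801


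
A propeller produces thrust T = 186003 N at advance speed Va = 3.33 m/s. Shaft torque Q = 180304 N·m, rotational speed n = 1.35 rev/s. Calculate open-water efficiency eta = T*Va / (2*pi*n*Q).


Formula: eta = T * Va / (2 * pi * n * Q)
Step 1 — numerator = T * Va = 186003 * 3.33 = 619389.99
Step 2 — 2 * pi * n = 2 * pi * 1.35 = 8.4823
Step 3 — denominator = 8.4823 * 180304 = 1529392.62
Step 4 — eta = 619389.99 / 1529392.62 ≈ 0.40499 (5 s.f.)

0.40499


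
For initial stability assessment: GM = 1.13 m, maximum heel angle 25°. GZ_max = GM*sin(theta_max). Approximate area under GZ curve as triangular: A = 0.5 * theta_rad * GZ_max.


Formula: GZ_max = GM * sin(theta); Area = 0.5 * theta_rad * GZ_max
Step 1 — GZ_max = 1.13 * sin(25°) = 1.13 * 0.422618 = 0.477558 m
Step 2 — theta_rad = 25 * pi/180 = 0.436332 rad
Step 3 — Area = 0.5 * 0.436332 * 0.477558 ≈ 0.10419 m·rad (5 s.f.)

0.10419 m·rad


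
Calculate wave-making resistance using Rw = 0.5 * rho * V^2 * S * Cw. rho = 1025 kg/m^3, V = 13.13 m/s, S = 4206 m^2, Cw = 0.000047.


Formula: Rw = 0.5 * rho * V^2 * S * Cw
Step 1 — V^2 = 13.13^2 = 172.3969
Step 2 — 0.5 * rho * V^2 = 0.5 * 1025 * 172.3969 = 88353.41125
Step 3 — Rw = 88353.41125 * 4206 * 0.000047 ≈ 17466 N (5 s.f.)

17466 N


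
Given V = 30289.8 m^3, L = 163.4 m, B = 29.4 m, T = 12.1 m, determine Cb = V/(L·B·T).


Formula: Cb = V / (L * B * T)
Step 1 — L * B * T = 163.4 * 29.4 * 12.1 = 58127.916 m^3
Step 2 — Cb = 30289.8 / 58127.916 ≈ 0.52109 (5 s.f.)

0.52109


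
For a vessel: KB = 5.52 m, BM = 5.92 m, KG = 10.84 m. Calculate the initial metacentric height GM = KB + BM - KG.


Formula: GM = KB + BM - KG
Step 1 — KM = KB + BM = 5.52 + 5.92 = 11.44 m
Step 2 — GM = KM - KG = 11.44 - 10.84 = 0.6 m

0.6 m


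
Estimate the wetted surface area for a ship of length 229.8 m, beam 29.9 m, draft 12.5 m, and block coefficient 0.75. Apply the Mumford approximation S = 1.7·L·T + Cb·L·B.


Formula: S = 1.7*L*T + V/T with V = Cb*L*B*T, i.e. S = L * (1.7*T + Cb*B)
Step 1 — 1.7*T = 1.7 * 12.5 = 21.25 m
Step 2 — Cb*B = 0.75 * 29.9 = 22.425 m
Step 3 — 1.7*T + Cb*B = 21.25 + 22.425 = 43.675 m
Step 4 — S = 229.8 * 43.675 ≈ 10037 m^2 (5 s.f.)

10037 m^2


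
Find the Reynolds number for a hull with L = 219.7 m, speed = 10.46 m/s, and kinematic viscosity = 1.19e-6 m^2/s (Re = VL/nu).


Formula: Re = V * L / nu
Step 1 — V * L = 10.46 * 219.7 = 2298.062 m^2/s
Step 2 — Re = 2298.062 / 1.19e-6 = 1.93e+09

1.93e+09


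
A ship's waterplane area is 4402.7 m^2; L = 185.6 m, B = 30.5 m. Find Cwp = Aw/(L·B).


Formula: Cwp = Aw / (L * B)
Step 1 — L * B = 185.6 * 30.5 = 5660.8 m^2
Step 2 — Cwp = 4402.7 / 5660.8 ≈ 0.77775 (5 s.f.)

0.77775


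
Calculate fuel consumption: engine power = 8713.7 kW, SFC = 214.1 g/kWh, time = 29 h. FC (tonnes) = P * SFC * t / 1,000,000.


Formula: FC (tonnes) = P * SFC * t / 1,000,000
Step 1 — P * SFC * t = 8713.7 * 214.1 * 29 = 54102491.93 g
Step 2 — FC (tonnes) = 54102491.93 / 1,000,000 ≈ 54.102 tonnes (5 s.f.)

54.102 tonnes


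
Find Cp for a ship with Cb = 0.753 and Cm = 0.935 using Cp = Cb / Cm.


Formula: Cp = Cb / Cm
Substituting: Cp = 0.753 / 0.935
Result: Cp ≈ 0.80535 (5 s.f.)

0.80535


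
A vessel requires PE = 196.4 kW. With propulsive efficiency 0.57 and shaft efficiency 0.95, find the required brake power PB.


Formula: PB = PE / (eta_D * eta_S)
Step 1 — combined efficiency = eta_D * eta_S = 0.57 * 0.95 = 0.5415
Step 2 — PB = 196.4 / 0.5415 ≈ 362.70 kW (5 s.f.)

362.70 kW


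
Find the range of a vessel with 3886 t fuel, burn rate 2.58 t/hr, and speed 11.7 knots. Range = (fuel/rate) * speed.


Formula: endurance = fuel / rate; range = endurance * speed
Step 1 — endurance = 3886 / 2.58 = 1506.2016 hours
Step 2 — range = 1506.2016 * 11.7 ≈ 17623 nautical miles (5 s.f.)

17623 NM


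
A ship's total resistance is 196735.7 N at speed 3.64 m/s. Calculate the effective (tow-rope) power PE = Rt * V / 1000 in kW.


Formula: PE = Rt * V / 1000 (kW)
Step 1 — PE (W) = 196735.7 * 3.64 = 716117.948 W
Step 2 — PE (kW) = 716117.948 / 1000 ≈ 716.12 kW (5 s.f.)

716.12 kW


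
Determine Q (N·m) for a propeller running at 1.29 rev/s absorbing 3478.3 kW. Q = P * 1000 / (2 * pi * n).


Formula: Q = P_W / (2 * pi * n)
Step 1 — P_W = 3478.3 kW * 1000 = 3478300.0 W
Step 2 — 2 * pi * n = 2 * pi * 1.29 = 8.105309
Step 3 — Q = 3478300.0 / 8.105309 ≈ 429140 N·m (5 s.f.)

429140 N·m


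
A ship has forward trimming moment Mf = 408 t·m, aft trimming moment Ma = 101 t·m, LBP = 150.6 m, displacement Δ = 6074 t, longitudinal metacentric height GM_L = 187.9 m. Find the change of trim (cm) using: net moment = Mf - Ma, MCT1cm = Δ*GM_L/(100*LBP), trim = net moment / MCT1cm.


Formula: net trimming moment = Mf - Ma; MCT1cm = Δ*GM_L/(100*LBP); trim = net moment / MCT1cm
Step 1 — net trimming moment = 408 - 101 = 307 t·m
Step 2 — MCT1cm = 6074 * 187.9 / (100 * 150.6) = 75.7838 t·m/cm
Step 3 — trim = 307 / 75.7838 ≈ 4.0510 cm (5 s.f.)

4.0510 cm


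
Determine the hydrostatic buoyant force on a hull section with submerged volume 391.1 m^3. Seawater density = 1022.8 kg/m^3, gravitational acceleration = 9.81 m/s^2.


Formula: Fb = rho * g * V
Substituting: Fb = 1022.8 * 9.81 * 391.1
Intermediate: 1022.8 * 9.81 = 10033.668
Result: Fb = 10033.668 * 391.1 ≈ 3924200 N (5 s.f.)

3924200 N


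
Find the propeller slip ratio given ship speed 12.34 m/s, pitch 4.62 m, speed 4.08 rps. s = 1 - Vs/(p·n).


Formula: s = 1 - Vs / (p * n)
Step 1 — p * n = 4.62 * 4.08 = 18.8496
Step 2 — Vs / (p*n) = 12.34 / 18.8496 = 0.654656 (6 d.p.)
Step 3 — s = 1 - 0.654656 = 0.345344

0.345344


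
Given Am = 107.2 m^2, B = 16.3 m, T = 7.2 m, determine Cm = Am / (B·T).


Formula: Cm = Am / (B * T)
Step 1 — B * T = 16.3 * 7.2 = 117.36 m^2
Step 2 — Cm = 107.2 / 117.36 ≈ 0.91343 (5 s.f.)

0.91343


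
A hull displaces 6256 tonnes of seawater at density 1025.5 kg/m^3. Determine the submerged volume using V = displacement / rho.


Formula: V = mass / rho
Step 1 — convert tonnes to kg: 6256 t * 1000 = 6256000 kg
Step 2 — V = 6256000 / 1025.5 ≈ 6100.4 m^3 (5 s.f.)

6100.4 m^3


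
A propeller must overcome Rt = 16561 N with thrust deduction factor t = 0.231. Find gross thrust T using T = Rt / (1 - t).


Formula: T = Rt / (1 - t)
Step 1 — (1 - t) = 1 - 0.231 = 0.769
Step 2 — T = 16561 / 0.769 ≈ 21536 N (5 s.f.)

21536 N


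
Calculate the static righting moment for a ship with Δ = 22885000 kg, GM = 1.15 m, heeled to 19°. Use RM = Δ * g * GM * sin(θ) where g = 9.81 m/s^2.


Formula: GZ = GM * sin(theta); RM = disp * g * GZ
Step 1 — GZ = 1.15 * sin(19°) = 1.15 * 0.325568 = 0.374403 m
Step 2 — RM = 22885000 * 9.81 * 0.374403 ≈ 84054000 N·m (5 s.f.)

84054000 N·m


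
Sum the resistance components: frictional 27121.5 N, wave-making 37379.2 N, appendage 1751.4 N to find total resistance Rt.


Formula: Rt = Rf + Rw + Ra
Substituting: Rt = 27121.5 + 37379.2 + 1751.4
Result: Rt = 66252.1 N

66252.1 N


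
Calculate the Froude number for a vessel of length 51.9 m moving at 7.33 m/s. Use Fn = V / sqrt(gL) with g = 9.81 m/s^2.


Formula: Fn = V / sqrt(g * L)
Step 1 — g * L = 9.81 * 51.9 = 509.139
Step 2 — sqrt(g * L) = sqrt(509.139) = 22.564109
Step 3 — Fn = 7.33 / 22.564109 ≈ 0.32485 (5 s.f.)

0.32485


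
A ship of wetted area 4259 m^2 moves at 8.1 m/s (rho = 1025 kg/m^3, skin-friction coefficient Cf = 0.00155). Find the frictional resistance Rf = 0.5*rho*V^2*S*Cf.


Formula: Rf = 0.5 * rho * V^2 * S * Cf
Step 1 — V^2 = 8.1^2 = 65.61
Step 2 — 0.5 * rho * V^2 = 0.5 * 1025 * 65.61 = 33625.125
Step 3 — Rf = 33625.125 * 4259 * 0.00155 ≈ 221970 N (5 s.f.)

221970 N


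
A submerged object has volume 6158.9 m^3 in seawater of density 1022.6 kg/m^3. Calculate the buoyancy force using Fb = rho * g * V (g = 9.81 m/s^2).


Formula: Fb = rho * g * V
Substituting: Fb = 1022.6 * 9.81 * 6158.9
Intermediate: 1022.6 * 9.81 = 10031.706
Result: Fb = 10031.706 * 6158.9 ≈ 61784000 N (5 s.f.)

61784000 N


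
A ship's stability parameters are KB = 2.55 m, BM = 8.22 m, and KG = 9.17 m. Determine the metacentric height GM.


Formula: GM = KB + BM - KG
Step 1 — KM = KB + BM = 2.55 + 8.22 = 10.77 m
Step 2 — GM = KM - KG = 10.77 - 9.17 = 1.6 m

1.6 m


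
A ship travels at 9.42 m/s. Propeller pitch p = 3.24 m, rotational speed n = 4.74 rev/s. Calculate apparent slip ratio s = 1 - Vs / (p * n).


Formula: s = 1 - Vs / (p * n)
Step 1 — p * n = 3.24 * 4.74 = 15.3576
Step 2 — Vs / (p*n) = 9.42 / 15.3576 = 0.613377 (6 d.p.)
Step 3 — s = 1 - 0.613377 = 0.386623

0.386623


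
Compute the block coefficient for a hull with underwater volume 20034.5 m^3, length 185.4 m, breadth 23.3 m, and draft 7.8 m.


Formula: Cb = V / (L * B * T)
Step 1 — L * B * T = 185.4 * 23.3 * 7.8 = 33694.596 m^3
Step 2 — Cb = 20034.5 / 33694.596 ≈ 0.59459 (5 s.f.)

0.59459


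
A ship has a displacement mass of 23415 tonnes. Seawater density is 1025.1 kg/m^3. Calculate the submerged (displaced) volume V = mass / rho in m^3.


Formula: V = mass / rho
Step 1 — convert tonnes to kg: 23415 t * 1000 = 23415000 kg
Step 2 — V = 23415000 / 1025.1 ≈ 22842 m^3 (5 s.f.)

22842 m^3


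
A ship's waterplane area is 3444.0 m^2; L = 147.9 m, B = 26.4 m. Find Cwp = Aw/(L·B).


Formula: Cwp = Aw / (L * B)
Step 1 — L * B = 147.9 * 26.4 = 3904.56 m^2
Step 2 — Cwp = 3444.0 / 3904.56 ≈ 0.88205 (5 s.f.)

0.88205


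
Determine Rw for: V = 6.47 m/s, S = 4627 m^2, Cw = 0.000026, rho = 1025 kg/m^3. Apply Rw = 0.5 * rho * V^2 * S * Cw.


Formula: Rw = 0.5 * rho * V^2 * S * Cw
Step 1 — V^2 = 6.47^2 = 41.8609
Step 2 — 0.5 * rho * V^2 = 0.5 * 1025 * 41.8609 = 21453.71125
Step 3 — Rw = 21453.71125 * 4627 * 0.000026 ≈ 2580.9 N (5 s.f.)

2580.9 N


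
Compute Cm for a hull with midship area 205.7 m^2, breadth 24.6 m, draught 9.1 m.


Formula: Cm = Am / (B * T)
Step 1 — B * T = 24.6 * 9.1 = 223.86 m^2
Step 2 — Cm = 205.7 / 223.86 ≈ 0.91888 (5 s.f.)

0.91888


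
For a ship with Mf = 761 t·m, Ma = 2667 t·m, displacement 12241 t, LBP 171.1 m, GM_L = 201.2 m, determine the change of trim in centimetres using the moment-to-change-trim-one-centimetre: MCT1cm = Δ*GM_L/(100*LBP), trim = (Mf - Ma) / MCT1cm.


Formula: net trimming moment = Mf - Ma; MCT1cm = Δ*GM_L/(100*LBP); trim = net moment / MCT1cm
Step 1 — net trimming moment = 761 - 2667 = -1906 t·m
Step 2 — MCT1cm = 12241 * 201.2 / (100 * 171.1) = 143.9444 t·m/cm
Step 3 — trim = -1906 / 143.9444 ≈ -13.241 cm (5 s.f.)

-13.241 cm


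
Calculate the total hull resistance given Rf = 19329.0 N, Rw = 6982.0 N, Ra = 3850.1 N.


Formula: Rt = Rf + Rw + Ra
Substituting: Rt = 19329.0 + 6982.0 + 3850.1
Result: Rt = 30161.1 N

30161.1 N


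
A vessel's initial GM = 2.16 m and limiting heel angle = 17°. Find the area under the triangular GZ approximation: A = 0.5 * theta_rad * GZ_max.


Formula: GZ_max = GM * sin(theta); Area = 0.5 * theta_rad * GZ_max
Step 1 — GZ_max = 2.16 * sin(17°) = 2.16 * 0.292372 = 0.631524 m
Step 2 — theta_rad = 17 * pi/180 = 0.296706 rad
Step 3 — Area = 0.5 * 0.296706 * 0.631524 ≈ 0.093688 m·rad (5 s.f.)

0.093688 m·rad


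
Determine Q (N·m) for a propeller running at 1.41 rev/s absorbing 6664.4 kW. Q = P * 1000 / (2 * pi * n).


Formula: Q = P_W / (2 * pi * n)
Step 1 — P_W = 6664.4 kW * 1000 = 6664400.0 W
Step 2 — 2 * pi * n = 2 * pi * 1.41 = 8.859291
Step 3 — Q = 6664400.0 / 8.859291 ≈ 752250 N·m (5 s.f.)

752250 N·m


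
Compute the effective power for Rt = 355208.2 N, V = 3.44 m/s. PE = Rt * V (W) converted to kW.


Formula: PE = Rt * V / 1000 (kW)
Step 1 — PE (W) = 355208.2 * 3.44 = 1221916.208 W
Step 2 — PE (kW) = 1221916.208 / 1000 ≈ 1221.9 kW (5 s.f.)

1221.9 kW


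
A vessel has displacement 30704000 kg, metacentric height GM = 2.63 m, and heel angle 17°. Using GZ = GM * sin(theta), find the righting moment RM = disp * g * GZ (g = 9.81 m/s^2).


Formula: GZ = GM * sin(theta); RM = disp * g * GZ
Step 1 — GZ = 2.63 * sin(17°) = 2.63 * 0.292372 = 0.768938 m
Step 2 — RM = 30704000 * 9.81 * 0.768938 ≈ 231610000 N·m (5 s.f.)

231610000 N·m


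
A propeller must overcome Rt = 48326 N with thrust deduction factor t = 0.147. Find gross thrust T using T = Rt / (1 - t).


Formula: T = Rt / (1 - t)
Step 1 — (1 - t) = 1 - 0.147 = 0.853
Step 2 — T = 48326 / 0.853 ≈ 56654 N (5 s.f.)

56654 N


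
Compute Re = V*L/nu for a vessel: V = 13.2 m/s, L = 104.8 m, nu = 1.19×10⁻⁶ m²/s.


Formula: Re = V * L / nu
Step 1 — V * L = 13.2 * 104.8 = 1383.36 m^2/s
Step 2 — Re = 1383.36 / 1.19e-6 = 1.16e+09

1.16e+09


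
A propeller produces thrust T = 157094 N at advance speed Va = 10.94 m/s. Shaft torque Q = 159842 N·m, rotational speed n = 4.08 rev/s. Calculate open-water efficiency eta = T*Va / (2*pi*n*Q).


Formula: eta = T * Va / (2 * pi * n * Q)
Step 1 — numerator = T * Va = 157094 * 10.94 = 1718608.36
Step 2 — 2 * pi * n = 2 * pi * 4.08 = 25.635396
Step 3 — denominator = 25.635396 * 159842 = 4097612.97
Step 4 — eta = 1718608.36 / 4097612.97 ≈ 0.41942 (5 s.f.)

0.41942


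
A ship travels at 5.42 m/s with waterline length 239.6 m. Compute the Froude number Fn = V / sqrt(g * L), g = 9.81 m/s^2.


Formula: Fn = V / sqrt(g * L)
Step 1 — g * L = 9.81 * 239.6 = 2350.476
Step 2 — sqrt(g * L) = sqrt(2350.476) = 48.481708
Step 3 — Fn = 5.42 / 48.481708 ≈ 0.11179 (5 s.f.)

0.11179


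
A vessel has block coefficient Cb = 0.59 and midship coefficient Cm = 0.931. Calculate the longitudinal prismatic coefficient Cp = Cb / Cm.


Formula: Cp = Cb / Cm
Substituting: Cp = 0.59 / 0.931
Result: Cp ≈ 0.63373 (5 s.f.)

0.63373


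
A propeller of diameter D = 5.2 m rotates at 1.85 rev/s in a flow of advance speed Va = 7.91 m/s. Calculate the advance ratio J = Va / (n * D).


Formula: J = Va / (n * D)
Step 1 — n * D = 1.85 * 5.2 = 9.62
Step 2 — J = 7.91 / 9.62 ≈ 0.82225 (5 s.f.)

0.82225


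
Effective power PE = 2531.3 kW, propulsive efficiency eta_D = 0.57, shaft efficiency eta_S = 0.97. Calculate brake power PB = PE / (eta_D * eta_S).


Formula: PB = PE / (eta_D * eta_S)
Step 1 — combined efficiency = eta_D * eta_S = 0.57 * 0.97 = 0.5529
Step 2 — PB = 2531.3 / 0.5529 ≈ 4578.2 kW (5 s.f.)

4578.2 kW


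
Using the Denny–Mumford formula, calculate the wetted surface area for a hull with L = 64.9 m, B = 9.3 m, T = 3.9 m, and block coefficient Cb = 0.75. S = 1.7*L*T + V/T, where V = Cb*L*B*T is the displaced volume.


Formula: S = 1.7*L*T + V/T with V = Cb*L*B*T, i.e. S = L * (1.7*T + Cb*B)
Step 1 — 1.7*T = 1.7 * 3.9 = 6.63 m
Step 2 — Cb*B = 0.75 * 9.3 = 6.975 m
Step 3 — 1.7*T + Cb*B = 6.63 + 6.975 = 13.605 m
Step 4 — S = 64.9 * 13.605 ≈ 882.96 m^2 (5 s.f.)

882.96 m^2


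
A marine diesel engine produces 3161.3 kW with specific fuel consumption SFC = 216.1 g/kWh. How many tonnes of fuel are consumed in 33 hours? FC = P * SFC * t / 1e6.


Formula: FC (tonnes) = P * SFC * t / 1,000,000
Step 1 — P * SFC * t = 3161.3 * 216.1 * 33 = 22544178.69 g
Step 2 — FC (tonnes) = 22544178.69 / 1,000,000 ≈ 22.544 tonnes (5 s.f.)

22.544 tonnes


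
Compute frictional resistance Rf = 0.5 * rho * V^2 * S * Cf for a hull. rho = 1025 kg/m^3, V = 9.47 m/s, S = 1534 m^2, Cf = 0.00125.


Formula: Rf = 0.5 * rho * V^2 * S * Cf
Step 1 — V^2 = 9.47^2 = 89.6809
Step 2 — 0.5 * rho * V^2 = 0.5 * 1025 * 89.6809 = 45961.46125
Step 3 — Rf = 45961.46125 * 1534 * 0.00125 ≈ 88131 N (5 s.f.)

88131 N


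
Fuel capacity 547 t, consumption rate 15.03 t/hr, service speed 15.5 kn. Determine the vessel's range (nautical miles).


Formula: endurance = fuel / rate; range = endurance * speed
Step 1 — endurance = 547 / 15.03 = 36.3939 hours
Step 2 — range = 36.3939 * 15.5 ≈ 564.11 nautical miles (5 s.f.)

564.11 NM
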